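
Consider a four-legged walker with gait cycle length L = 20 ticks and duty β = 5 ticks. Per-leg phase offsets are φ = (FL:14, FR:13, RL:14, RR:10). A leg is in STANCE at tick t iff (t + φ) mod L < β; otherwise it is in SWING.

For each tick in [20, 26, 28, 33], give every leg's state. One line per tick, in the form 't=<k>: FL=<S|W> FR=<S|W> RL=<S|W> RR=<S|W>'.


t=20: phase=(14,13,14,10) vs β=5 → FL=W FR=W RL=W RR=W
t=26: phase=(0,19,0,16) vs β=5 → FL=S FR=W RL=S RR=W
t=28: phase=(2,1,2,18) vs β=5 → FL=S FR=S RL=S RR=W
t=33: phase=(7,6,7,3) vs β=5 → FL=W FR=W RL=W RR=S

t=20: FL=W FR=W RL=W RR=W
t=26: FL=S FR=W RL=S RR=W
t=28: FL=S FR=S RL=S RR=W
t=33: FL=W FR=W RL=W RR=S


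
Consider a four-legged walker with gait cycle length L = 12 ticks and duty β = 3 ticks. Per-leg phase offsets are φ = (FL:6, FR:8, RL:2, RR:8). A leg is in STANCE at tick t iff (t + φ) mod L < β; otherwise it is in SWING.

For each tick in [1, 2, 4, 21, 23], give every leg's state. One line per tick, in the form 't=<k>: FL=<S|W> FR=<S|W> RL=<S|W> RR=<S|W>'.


t=1: FL=W FR=W RL=W RR=W
t=2: FL=W FR=W RL=W RR=W
t=4: FL=W FR=S RL=W RR=S
t=21: FL=W FR=W RL=W RR=W
t=23: FL=W FR=W RL=S RR=W

t=1: phase=(7,9,3,9) vs β=3 → FL=W FR=W RL=W RR=W
t=2: phase=(8,10,4,10) vs β=3 → FL=W FR=W RL=W RR=W
t=4: phase=(10,0,6,0) vs β=3 → FL=W FR=S RL=W RR=S
t=21: phase=(3,5,11,5) vs β=3 → FL=W FR=W RL=W RR=W
t=23: phase=(5,7,1,7) vs β=3 → FL=W FR=W RL=S RR=W


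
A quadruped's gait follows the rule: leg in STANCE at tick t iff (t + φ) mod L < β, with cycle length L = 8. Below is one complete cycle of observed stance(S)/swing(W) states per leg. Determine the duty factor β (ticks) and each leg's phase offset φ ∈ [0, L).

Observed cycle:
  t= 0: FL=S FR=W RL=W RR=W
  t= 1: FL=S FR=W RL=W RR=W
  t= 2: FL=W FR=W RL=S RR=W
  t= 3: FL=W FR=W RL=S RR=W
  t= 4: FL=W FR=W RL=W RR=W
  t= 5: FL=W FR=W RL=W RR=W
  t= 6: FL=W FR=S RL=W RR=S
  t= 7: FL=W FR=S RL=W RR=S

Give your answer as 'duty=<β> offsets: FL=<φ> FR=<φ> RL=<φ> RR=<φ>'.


duty=2 offsets: FL=0 FR=2 RL=6 RR=2

duty β = stance ticks per leg = 2
FL: stance ticks = 2; W→S at t=0 → φ=0
FR: stance ticks = 2; W→S at t=6 → φ=2
RL: stance ticks = 2; W→S at t=2 → φ=6
RR: stance ticks = 2; W→S at t=6 → φ=2


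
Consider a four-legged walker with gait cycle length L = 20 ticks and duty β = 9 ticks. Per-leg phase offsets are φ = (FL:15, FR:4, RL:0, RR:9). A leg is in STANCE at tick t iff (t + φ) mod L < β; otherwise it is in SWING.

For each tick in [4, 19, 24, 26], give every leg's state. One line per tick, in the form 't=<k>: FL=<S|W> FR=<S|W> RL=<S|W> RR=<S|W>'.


t=4: FL=W FR=S RL=S RR=W
t=19: FL=W FR=S RL=W RR=S
t=24: FL=W FR=S RL=S RR=W
t=26: FL=S FR=W RL=S RR=W

t=4: phase=(19,8,4,13) vs β=9 → FL=W FR=S RL=S RR=W
t=19: phase=(14,3,19,8) vs β=9 → FL=W FR=S RL=W RR=S
t=24: phase=(19,8,4,13) vs β=9 → FL=W FR=S RL=S RR=W
t=26: phase=(1,10,6,15) vs β=9 → FL=S FR=W RL=S RR=W


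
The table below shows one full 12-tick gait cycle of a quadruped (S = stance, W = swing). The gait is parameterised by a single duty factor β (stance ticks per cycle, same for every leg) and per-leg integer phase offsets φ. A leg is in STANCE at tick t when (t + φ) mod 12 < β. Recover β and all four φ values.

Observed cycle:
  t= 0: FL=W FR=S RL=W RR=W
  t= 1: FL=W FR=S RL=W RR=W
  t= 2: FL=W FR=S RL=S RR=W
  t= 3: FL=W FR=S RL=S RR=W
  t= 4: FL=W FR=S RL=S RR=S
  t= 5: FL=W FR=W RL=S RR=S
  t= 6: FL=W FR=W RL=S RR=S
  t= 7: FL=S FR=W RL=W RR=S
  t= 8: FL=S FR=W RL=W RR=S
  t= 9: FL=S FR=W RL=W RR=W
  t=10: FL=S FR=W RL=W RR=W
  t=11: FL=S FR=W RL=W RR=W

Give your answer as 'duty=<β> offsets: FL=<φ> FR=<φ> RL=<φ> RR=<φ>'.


duty=5 offsets: FL=5 FR=0 RL=10 RR=8

duty β = stance ticks per leg = 5
FL: stance ticks = 5; W→S at t=7 → φ=5
FR: stance ticks = 5; W→S at t=0 → φ=0
RL: stance ticks = 5; W→S at t=2 → φ=10
RR: stance ticks = 5; W→S at t=4 → φ=8


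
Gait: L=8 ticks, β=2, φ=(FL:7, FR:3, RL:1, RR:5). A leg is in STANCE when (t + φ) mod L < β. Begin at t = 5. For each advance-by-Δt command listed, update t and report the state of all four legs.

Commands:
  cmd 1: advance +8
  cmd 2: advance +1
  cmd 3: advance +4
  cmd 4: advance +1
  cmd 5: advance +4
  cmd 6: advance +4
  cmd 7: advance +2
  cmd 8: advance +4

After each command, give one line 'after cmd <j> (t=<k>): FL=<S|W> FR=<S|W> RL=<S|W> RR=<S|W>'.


after cmd 1 (t=13): FL=W FR=S RL=W RR=W
after cmd 2 (t=14): FL=W FR=S RL=W RR=W
after cmd 3 (t=18): FL=S FR=W RL=W RR=W
after cmd 4 (t=19): FL=W FR=W RL=W RR=S
after cmd 5 (t=23): FL=W FR=W RL=S RR=W
after cmd 6 (t=27): FL=W FR=W RL=W RR=S
after cmd 7 (t=29): FL=W FR=S RL=W RR=W
after cmd 8 (t=33): FL=S FR=W RL=W RR=W

start t=5: FL=W FR=S RL=W RR=W
cmd 1: advance +8 → t=13, phase=(4,0,6,2) → FL=W FR=S RL=W RR=W
cmd 2: advance +1 → t=14, phase=(5,1,7,3) → FL=W FR=S RL=W RR=W
cmd 3: advance +4 → t=18, phase=(1,5,3,7) → FL=S FR=W RL=W RR=W
cmd 4: advance +1 → t=19, phase=(2,6,4,0) → FL=W FR=W RL=W RR=S
cmd 5: advance +4 → t=23, phase=(6,2,0,4) → FL=W FR=W RL=S RR=W
cmd 6: advance +4 → t=27, phase=(2,6,4,0) → FL=W FR=W RL=W RR=S
cmd 7: advance +2 → t=29, phase=(4,0,6,2) → FL=W FR=S RL=W RR=W
cmd 8: advance +4 → t=33, phase=(0,4,2,6) → FL=S FR=W RL=W RR=W


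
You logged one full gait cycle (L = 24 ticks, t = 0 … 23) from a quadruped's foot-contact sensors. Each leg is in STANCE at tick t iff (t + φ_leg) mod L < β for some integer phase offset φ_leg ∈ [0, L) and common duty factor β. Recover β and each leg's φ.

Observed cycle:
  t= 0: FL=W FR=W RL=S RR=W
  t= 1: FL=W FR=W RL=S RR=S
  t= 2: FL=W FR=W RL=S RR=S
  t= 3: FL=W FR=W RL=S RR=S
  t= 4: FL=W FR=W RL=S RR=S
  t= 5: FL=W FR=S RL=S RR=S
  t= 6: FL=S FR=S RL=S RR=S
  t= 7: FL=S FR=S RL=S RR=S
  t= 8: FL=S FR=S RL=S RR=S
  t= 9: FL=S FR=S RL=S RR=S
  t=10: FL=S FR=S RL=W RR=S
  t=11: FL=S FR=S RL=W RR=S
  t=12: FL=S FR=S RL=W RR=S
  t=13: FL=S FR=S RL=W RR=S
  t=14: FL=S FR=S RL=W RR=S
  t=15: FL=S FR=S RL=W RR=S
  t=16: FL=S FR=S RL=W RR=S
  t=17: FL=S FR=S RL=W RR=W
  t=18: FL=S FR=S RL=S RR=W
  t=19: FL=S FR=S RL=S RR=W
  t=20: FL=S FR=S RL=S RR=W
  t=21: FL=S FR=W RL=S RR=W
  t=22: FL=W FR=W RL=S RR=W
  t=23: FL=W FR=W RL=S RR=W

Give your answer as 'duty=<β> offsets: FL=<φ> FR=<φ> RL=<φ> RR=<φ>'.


duty β = stance ticks per leg = 16
FL: stance ticks = 16; W→S at t=6 → φ=18
FR: stance ticks = 16; W→S at t=5 → φ=19
RL: stance ticks = 16; W→S at t=18 → φ=6
RR: stance ticks = 16; W→S at t=1 → φ=23

duty=16 offsets: FL=18 FR=19 RL=6 RR=23


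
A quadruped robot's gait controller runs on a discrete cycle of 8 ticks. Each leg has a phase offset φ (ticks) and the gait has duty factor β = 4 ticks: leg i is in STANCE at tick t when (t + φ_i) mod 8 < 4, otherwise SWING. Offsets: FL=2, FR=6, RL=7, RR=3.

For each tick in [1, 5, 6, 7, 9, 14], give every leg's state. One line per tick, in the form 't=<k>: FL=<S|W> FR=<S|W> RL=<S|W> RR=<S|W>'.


t=1: FL=S FR=W RL=S RR=W
t=5: FL=W FR=S RL=W RR=S
t=6: FL=S FR=W RL=W RR=S
t=7: FL=S FR=W RL=W RR=S
t=9: FL=S FR=W RL=S RR=W
t=14: FL=S FR=W RL=W RR=S

t=1: phase=(3,7,0,4) vs β=4 → FL=S FR=W RL=S RR=W
t=5: phase=(7,3,4,0) vs β=4 → FL=W FR=S RL=W RR=S
t=6: phase=(0,4,5,1) vs β=4 → FL=S FR=W RL=W RR=S
t=7: phase=(1,5,6,2) vs β=4 → FL=S FR=W RL=W RR=S
t=9: phase=(3,7,0,4) vs β=4 → FL=S FR=W RL=S RR=W
t=14: phase=(0,4,5,1) vs β=4 → FL=S FR=W RL=W RR=S


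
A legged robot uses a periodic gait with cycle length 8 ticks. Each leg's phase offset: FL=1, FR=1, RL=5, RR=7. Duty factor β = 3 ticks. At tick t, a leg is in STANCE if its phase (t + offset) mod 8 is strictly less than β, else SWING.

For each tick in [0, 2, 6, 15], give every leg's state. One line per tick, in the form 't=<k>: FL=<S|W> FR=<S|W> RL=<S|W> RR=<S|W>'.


t=0: FL=S FR=S RL=W RR=W
t=2: FL=W FR=W RL=W RR=S
t=6: FL=W FR=W RL=W RR=W
t=15: FL=S FR=S RL=W RR=W

t=0: phase=(1,1,5,7) vs β=3 → FL=S FR=S RL=W RR=W
t=2: phase=(3,3,7,1) vs β=3 → FL=W FR=W RL=W RR=S
t=6: phase=(7,7,3,5) vs β=3 → FL=W FR=W RL=W RR=W
t=15: phase=(0,0,4,6) vs β=3 → FL=S FR=S RL=W RR=W


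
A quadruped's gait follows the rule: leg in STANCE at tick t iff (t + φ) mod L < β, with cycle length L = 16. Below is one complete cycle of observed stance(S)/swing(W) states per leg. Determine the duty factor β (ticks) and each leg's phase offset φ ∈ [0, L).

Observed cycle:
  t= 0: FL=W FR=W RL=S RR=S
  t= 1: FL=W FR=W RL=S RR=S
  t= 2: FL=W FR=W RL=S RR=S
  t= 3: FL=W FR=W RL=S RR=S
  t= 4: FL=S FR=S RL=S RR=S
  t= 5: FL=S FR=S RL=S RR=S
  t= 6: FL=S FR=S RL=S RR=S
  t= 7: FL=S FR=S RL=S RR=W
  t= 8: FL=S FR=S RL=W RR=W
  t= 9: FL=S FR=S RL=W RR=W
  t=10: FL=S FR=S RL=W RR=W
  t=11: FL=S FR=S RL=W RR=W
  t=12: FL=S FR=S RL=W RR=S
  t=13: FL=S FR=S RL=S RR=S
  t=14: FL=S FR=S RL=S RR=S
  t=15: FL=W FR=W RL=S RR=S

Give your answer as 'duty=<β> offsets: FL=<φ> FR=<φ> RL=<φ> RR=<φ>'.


duty=11 offsets: FL=12 FR=12 RL=3 RR=4

duty β = stance ticks per leg = 11
FL: stance ticks = 11; W→S at t=4 → φ=12
FR: stance ticks = 11; W→S at t=4 → φ=12
RL: stance ticks = 11; W→S at t=13 → φ=3
RR: stance ticks = 11; W→S at t=12 → φ=4


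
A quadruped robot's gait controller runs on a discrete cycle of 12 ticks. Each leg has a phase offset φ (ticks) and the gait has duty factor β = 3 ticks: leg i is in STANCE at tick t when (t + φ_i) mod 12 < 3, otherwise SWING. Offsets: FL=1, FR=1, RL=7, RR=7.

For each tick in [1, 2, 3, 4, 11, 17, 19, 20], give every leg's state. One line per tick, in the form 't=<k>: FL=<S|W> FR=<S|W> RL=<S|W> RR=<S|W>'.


t=1: phase=(2,2,8,8) vs β=3 → FL=S FR=S RL=W RR=W
t=2: phase=(3,3,9,9) vs β=3 → FL=W FR=W RL=W RR=W
t=3: phase=(4,4,10,10) vs β=3 → FL=W FR=W RL=W RR=W
t=4: phase=(5,5,11,11) vs β=3 → FL=W FR=W RL=W RR=W
t=11: phase=(0,0,6,6) vs β=3 → FL=S FR=S RL=W RR=W
t=17: phase=(6,6,0,0) vs β=3 → FL=W FR=W RL=S RR=S
t=19: phase=(8,8,2,2) vs β=3 → FL=W FR=W RL=S RR=S
t=20: phase=(9,9,3,3) vs β=3 → FL=W FR=W RL=W RR=W

t=1: FL=S FR=S RL=W RR=W
t=2: FL=W FR=W RL=W RR=W
t=3: FL=W FR=W RL=W RR=W
t=4: FL=W FR=W RL=W RR=W
t=11: FL=S FR=S RL=W RR=W
t=17: FL=W FR=W RL=S RR=S
t=19: FL=W FR=W RL=S RR=S
t=20: FL=W FR=W RL=W RR=W


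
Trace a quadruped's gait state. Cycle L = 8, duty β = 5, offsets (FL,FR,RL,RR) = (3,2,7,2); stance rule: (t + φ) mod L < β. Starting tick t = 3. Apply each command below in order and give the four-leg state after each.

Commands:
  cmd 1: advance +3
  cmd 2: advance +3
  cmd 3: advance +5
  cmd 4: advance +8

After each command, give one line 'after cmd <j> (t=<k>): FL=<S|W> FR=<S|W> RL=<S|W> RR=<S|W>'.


start t=3: FL=W FR=W RL=S RR=W
cmd 1: advance +3 → t=6, phase=(1,0,5,0) → FL=S FR=S RL=W RR=S
cmd 2: advance +3 → t=9, phase=(4,3,0,3) → FL=S FR=S RL=S RR=S
cmd 3: advance +5 → t=14, phase=(1,0,5,0) → FL=S FR=S RL=W RR=S
cmd 4: advance +8 → t=22, phase=(1,0,5,0) → FL=S FR=S RL=W RR=S

after cmd 1 (t=6): FL=S FR=S RL=W RR=S
after cmd 2 (t=9): FL=S FR=S RL=S RR=S
after cmd 3 (t=14): FL=S FR=S RL=W RR=S
after cmd 4 (t=22): FL=S FR=S RL=W RR=S


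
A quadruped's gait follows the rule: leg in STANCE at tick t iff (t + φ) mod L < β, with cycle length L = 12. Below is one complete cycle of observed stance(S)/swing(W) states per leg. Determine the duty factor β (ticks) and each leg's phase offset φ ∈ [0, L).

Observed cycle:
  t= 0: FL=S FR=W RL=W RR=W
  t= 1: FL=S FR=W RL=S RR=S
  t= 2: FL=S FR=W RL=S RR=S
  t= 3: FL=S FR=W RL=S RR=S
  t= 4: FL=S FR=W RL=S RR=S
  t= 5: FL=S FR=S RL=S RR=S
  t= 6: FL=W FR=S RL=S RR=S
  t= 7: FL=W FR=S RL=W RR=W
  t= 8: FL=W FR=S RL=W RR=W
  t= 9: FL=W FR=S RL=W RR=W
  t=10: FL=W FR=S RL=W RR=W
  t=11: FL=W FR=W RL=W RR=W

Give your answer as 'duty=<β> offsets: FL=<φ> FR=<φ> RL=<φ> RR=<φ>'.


duty=6 offsets: FL=0 FR=7 RL=11 RR=11

duty β = stance ticks per leg = 6
FL: stance ticks = 6; W→S at t=0 → φ=0
FR: stance ticks = 6; W→S at t=5 → φ=7
RL: stance ticks = 6; W→S at t=1 → φ=11
RR: stance ticks = 6; W→S at t=1 → φ=11


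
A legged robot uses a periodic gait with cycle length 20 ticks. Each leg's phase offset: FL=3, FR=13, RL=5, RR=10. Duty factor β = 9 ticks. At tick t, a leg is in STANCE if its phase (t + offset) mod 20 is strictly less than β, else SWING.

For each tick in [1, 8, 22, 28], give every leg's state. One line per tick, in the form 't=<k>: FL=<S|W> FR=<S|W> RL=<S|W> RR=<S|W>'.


t=1: phase=(4,14,6,11) vs β=9 → FL=S FR=W RL=S RR=W
t=8: phase=(11,1,13,18) vs β=9 → FL=W FR=S RL=W RR=W
t=22: phase=(5,15,7,12) vs β=9 → FL=S FR=W RL=S RR=W
t=28: phase=(11,1,13,18) vs β=9 → FL=W FR=S RL=W RR=W

t=1: FL=S FR=W RL=S RR=W
t=8: FL=W FR=S RL=W RR=W
t=22: FL=S FR=W RL=S RR=W
t=28: FL=W FR=S RL=W RR=W


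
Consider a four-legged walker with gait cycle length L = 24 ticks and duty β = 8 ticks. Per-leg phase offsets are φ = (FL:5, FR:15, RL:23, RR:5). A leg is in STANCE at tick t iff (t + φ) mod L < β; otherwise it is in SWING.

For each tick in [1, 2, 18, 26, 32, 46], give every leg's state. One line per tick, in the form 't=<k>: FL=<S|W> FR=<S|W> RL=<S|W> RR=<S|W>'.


t=1: FL=S FR=W RL=S RR=S
t=2: FL=S FR=W RL=S RR=S
t=18: FL=W FR=W RL=W RR=W
t=26: FL=S FR=W RL=S RR=S
t=32: FL=W FR=W RL=S RR=W
t=46: FL=S FR=W RL=W RR=S

t=1: phase=(6,16,0,6) vs β=8 → FL=S FR=W RL=S RR=S
t=2: phase=(7,17,1,7) vs β=8 → FL=S FR=W RL=S RR=S
t=18: phase=(23,9,17,23) vs β=8 → FL=W FR=W RL=W RR=W
t=26: phase=(7,17,1,7) vs β=8 → FL=S FR=W RL=S RR=S
t=32: phase=(13,23,7,13) vs β=8 → FL=W FR=W RL=S RR=W
t=46: phase=(3,13,21,3) vs β=8 → FL=S FR=W RL=W RR=S


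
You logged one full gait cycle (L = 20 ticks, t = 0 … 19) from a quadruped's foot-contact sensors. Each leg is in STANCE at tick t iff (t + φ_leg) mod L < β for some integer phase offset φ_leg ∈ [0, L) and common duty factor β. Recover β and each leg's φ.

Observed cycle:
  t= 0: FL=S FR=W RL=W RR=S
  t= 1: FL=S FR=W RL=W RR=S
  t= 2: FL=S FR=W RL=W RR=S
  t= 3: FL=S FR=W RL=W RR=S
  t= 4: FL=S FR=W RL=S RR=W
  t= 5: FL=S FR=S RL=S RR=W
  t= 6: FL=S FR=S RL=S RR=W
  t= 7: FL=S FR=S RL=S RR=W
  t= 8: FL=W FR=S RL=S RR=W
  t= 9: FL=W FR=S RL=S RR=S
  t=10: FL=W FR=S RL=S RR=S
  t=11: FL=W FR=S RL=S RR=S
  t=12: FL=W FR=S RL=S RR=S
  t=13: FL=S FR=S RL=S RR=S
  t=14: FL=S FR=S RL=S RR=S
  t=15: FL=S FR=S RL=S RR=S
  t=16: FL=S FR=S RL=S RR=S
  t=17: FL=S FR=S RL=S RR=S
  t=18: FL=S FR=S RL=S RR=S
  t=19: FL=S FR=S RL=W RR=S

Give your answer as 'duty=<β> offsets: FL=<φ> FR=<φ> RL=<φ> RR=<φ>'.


duty β = stance ticks per leg = 15
FL: stance ticks = 15; W→S at t=13 → φ=7
FR: stance ticks = 15; W→S at t=5 → φ=15
RL: stance ticks = 15; W→S at t=4 → φ=16
RR: stance ticks = 15; W→S at t=9 → φ=11

duty=15 offsets: FL=7 FR=15 RL=16 RR=11


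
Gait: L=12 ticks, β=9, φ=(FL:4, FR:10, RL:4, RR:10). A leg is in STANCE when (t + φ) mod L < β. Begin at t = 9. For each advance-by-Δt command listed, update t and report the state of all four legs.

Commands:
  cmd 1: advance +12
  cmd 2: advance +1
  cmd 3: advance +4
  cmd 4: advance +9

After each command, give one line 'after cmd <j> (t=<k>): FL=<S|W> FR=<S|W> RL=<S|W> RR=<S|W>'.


start t=9: FL=S FR=S RL=S RR=S
cmd 1: advance +12 → t=21, phase=(1,7,1,7) → FL=S FR=S RL=S RR=S
cmd 2: advance +1 → t=22, phase=(2,8,2,8) → FL=S FR=S RL=S RR=S
cmd 3: advance +4 → t=26, phase=(6,0,6,0) → FL=S FR=S RL=S RR=S
cmd 4: advance +9 → t=35, phase=(3,9,3,9) → FL=S FR=W RL=S RR=W

after cmd 1 (t=21): FL=S FR=S RL=S RR=S
after cmd 2 (t=22): FL=S FR=S RL=S RR=S
after cmd 3 (t=26): FL=S FR=S RL=S RR=S
after cmd 4 (t=35): FL=S FR=W RL=S RR=W


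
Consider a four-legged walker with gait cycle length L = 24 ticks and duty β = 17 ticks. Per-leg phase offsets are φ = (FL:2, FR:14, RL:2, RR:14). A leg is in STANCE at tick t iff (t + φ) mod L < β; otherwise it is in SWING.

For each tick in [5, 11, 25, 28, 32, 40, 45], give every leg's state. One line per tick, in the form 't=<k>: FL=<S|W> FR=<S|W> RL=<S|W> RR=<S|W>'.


t=5: FL=S FR=W RL=S RR=W
t=11: FL=S FR=S RL=S RR=S
t=25: FL=S FR=S RL=S RR=S
t=28: FL=S FR=W RL=S RR=W
t=32: FL=S FR=W RL=S RR=W
t=40: FL=W FR=S RL=W RR=S
t=45: FL=W FR=S RL=W RR=S

t=5: phase=(7,19,7,19) vs β=17 → FL=S FR=W RL=S RR=W
t=11: phase=(13,1,13,1) vs β=17 → FL=S FR=S RL=S RR=S
t=25: phase=(3,15,3,15) vs β=17 → FL=S FR=S RL=S RR=S
t=28: phase=(6,18,6,18) vs β=17 → FL=S FR=W RL=S RR=W
t=32: phase=(10,22,10,22) vs β=17 → FL=S FR=W RL=S RR=W
t=40: phase=(18,6,18,6) vs β=17 → FL=W FR=S RL=W RR=S
t=45: phase=(23,11,23,11) vs β=17 → FL=W FR=S RL=W RR=S


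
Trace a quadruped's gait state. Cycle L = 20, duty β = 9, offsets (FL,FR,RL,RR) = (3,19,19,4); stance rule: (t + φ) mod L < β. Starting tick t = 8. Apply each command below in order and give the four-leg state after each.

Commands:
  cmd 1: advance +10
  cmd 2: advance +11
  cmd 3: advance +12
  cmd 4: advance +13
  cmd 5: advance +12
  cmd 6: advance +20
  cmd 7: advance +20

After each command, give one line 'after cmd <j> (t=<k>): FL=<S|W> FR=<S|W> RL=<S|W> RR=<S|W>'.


after cmd 1 (t=18): FL=S FR=W RL=W RR=S
after cmd 2 (t=29): FL=W FR=S RL=S RR=W
after cmd 3 (t=41): FL=S FR=S RL=S RR=S
after cmd 4 (t=54): FL=W FR=W RL=W RR=W
after cmd 5 (t=66): FL=W FR=S RL=S RR=W
after cmd 6 (t=86): FL=W FR=S RL=S RR=W
after cmd 7 (t=106): FL=W FR=S RL=S RR=W

start t=8: FL=W FR=S RL=S RR=W
cmd 1: advance +10 → t=18, phase=(1,17,17,2) → FL=S FR=W RL=W RR=S
cmd 2: advance +11 → t=29, phase=(12,8,8,13) → FL=W FR=S RL=S RR=W
cmd 3: advance +12 → t=41, phase=(4,0,0,5) → FL=S FR=S RL=S RR=S
cmd 4: advance +13 → t=54, phase=(17,13,13,18) → FL=W FR=W RL=W RR=W
cmd 5: advance +12 → t=66, phase=(9,5,5,10) → FL=W FR=S RL=S RR=W
cmd 6: advance +20 → t=86, phase=(9,5,5,10) → FL=W FR=S RL=S RR=W
cmd 7: advance +20 → t=106, phase=(9,5,5,10) → FL=W FR=S RL=S RR=W


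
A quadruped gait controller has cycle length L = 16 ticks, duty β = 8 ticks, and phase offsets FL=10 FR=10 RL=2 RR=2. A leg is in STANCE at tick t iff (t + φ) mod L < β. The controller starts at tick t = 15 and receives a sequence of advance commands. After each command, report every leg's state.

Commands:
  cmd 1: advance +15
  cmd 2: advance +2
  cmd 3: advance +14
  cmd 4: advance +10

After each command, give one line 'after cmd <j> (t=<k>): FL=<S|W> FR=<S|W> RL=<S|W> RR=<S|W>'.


after cmd 1 (t=30): FL=W FR=W RL=S RR=S
after cmd 2 (t=32): FL=W FR=W RL=S RR=S
after cmd 3 (t=46): FL=W FR=W RL=S RR=S
after cmd 4 (t=56): FL=S FR=S RL=W RR=W

start t=15: FL=W FR=W RL=S RR=S
cmd 1: advance +15 → t=30, phase=(8,8,0,0) → FL=W FR=W RL=S RR=S
cmd 2: advance +2 → t=32, phase=(10,10,2,2) → FL=W FR=W RL=S RR=S
cmd 3: advance +14 → t=46, phase=(8,8,0,0) → FL=W FR=W RL=S RR=S
cmd 4: advance +10 → t=56, phase=(2,2,10,10) → FL=S FR=S RL=W RR=W


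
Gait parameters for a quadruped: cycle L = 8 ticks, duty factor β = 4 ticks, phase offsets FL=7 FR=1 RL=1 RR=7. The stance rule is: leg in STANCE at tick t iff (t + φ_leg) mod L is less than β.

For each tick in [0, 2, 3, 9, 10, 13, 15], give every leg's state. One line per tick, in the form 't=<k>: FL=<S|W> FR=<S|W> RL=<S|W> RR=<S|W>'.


t=0: FL=W FR=S RL=S RR=W
t=2: FL=S FR=S RL=S RR=S
t=3: FL=S FR=W RL=W RR=S
t=9: FL=S FR=S RL=S RR=S
t=10: FL=S FR=S RL=S RR=S
t=13: FL=W FR=W RL=W RR=W
t=15: FL=W FR=S RL=S RR=W

t=0: phase=(7,1,1,7) vs β=4 → FL=W FR=S RL=S RR=W
t=2: phase=(1,3,3,1) vs β=4 → FL=S FR=S RL=S RR=S
t=3: phase=(2,4,4,2) vs β=4 → FL=S FR=W RL=W RR=S
t=9: phase=(0,2,2,0) vs β=4 → FL=S FR=S RL=S RR=S
t=10: phase=(1,3,3,1) vs β=4 → FL=S FR=S RL=S RR=S
t=13: phase=(4,6,6,4) vs β=4 → FL=W FR=W RL=W RR=W
t=15: phase=(6,0,0,6) vs β=4 → FL=W FR=S RL=S RR=W


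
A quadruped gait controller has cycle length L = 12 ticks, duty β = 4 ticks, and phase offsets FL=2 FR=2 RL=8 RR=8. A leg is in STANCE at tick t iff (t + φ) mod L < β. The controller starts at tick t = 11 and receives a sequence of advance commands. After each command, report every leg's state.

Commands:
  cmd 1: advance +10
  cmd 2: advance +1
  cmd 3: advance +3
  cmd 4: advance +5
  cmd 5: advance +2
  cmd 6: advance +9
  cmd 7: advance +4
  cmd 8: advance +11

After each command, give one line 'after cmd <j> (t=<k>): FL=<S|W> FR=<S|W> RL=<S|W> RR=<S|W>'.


after cmd 1 (t=21): FL=W FR=W RL=W RR=W
after cmd 2 (t=22): FL=S FR=S RL=W RR=W
after cmd 3 (t=25): FL=S FR=S RL=W RR=W
after cmd 4 (t=30): FL=W FR=W RL=S RR=S
after cmd 5 (t=32): FL=W FR=W RL=W RR=W
after cmd 6 (t=41): FL=W FR=W RL=S RR=S
after cmd 7 (t=45): FL=W FR=W RL=W RR=W
after cmd 8 (t=56): FL=W FR=W RL=W RR=W

start t=11: FL=S FR=S RL=W RR=W
cmd 1: advance +10 → t=21, phase=(11,11,5,5) → FL=W FR=W RL=W RR=W
cmd 2: advance +1 → t=22, phase=(0,0,6,6) → FL=S FR=S RL=W RR=W
cmd 3: advance +3 → t=25, phase=(3,3,9,9) → FL=S FR=S RL=W RR=W
cmd 4: advance +5 → t=30, phase=(8,8,2,2) → FL=W FR=W RL=S RR=S
cmd 5: advance +2 → t=32, phase=(10,10,4,4) → FL=W FR=W RL=W RR=W
cmd 6: advance +9 → t=41, phase=(7,7,1,1) → FL=W FR=W RL=S RR=S
cmd 7: advance +4 → t=45, phase=(11,11,5,5) → FL=W FR=W RL=W RR=W
cmd 8: advance +11 → t=56, phase=(10,10,4,4) → FL=W FR=W RL=W RR=W


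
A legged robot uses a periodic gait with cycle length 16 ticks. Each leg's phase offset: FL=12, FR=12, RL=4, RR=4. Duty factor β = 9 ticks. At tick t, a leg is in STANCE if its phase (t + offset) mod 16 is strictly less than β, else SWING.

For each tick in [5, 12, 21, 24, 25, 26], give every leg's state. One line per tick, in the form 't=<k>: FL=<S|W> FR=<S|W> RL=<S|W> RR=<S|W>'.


t=5: FL=S FR=S RL=W RR=W
t=12: FL=S FR=S RL=S RR=S
t=21: FL=S FR=S RL=W RR=W
t=24: FL=S FR=S RL=W RR=W
t=25: FL=S FR=S RL=W RR=W
t=26: FL=S FR=S RL=W RR=W

t=5: phase=(1,1,9,9) vs β=9 → FL=S FR=S RL=W RR=W
t=12: phase=(8,8,0,0) vs β=9 → FL=S FR=S RL=S RR=S
t=21: phase=(1,1,9,9) vs β=9 → FL=S FR=S RL=W RR=W
t=24: phase=(4,4,12,12) vs β=9 → FL=S FR=S RL=W RR=W
t=25: phase=(5,5,13,13) vs β=9 → FL=S FR=S RL=W RR=W
t=26: phase=(6,6,14,14) vs β=9 → FL=S FR=S RL=W RR=W


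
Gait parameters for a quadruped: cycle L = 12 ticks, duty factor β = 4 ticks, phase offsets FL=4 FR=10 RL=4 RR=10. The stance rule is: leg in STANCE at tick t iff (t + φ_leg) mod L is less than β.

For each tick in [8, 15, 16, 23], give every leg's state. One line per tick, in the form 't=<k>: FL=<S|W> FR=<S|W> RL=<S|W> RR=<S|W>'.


t=8: phase=(0,6,0,6) vs β=4 → FL=S FR=W RL=S RR=W
t=15: phase=(7,1,7,1) vs β=4 → FL=W FR=S RL=W RR=S
t=16: phase=(8,2,8,2) vs β=4 → FL=W FR=S RL=W RR=S
t=23: phase=(3,9,3,9) vs β=4 → FL=S FR=W RL=S RR=W

t=8: FL=S FR=W RL=S RR=W
t=15: FL=W FR=S RL=W RR=S
t=16: FL=W FR=S RL=W RR=S
t=23: FL=S FR=W RL=S RR=W


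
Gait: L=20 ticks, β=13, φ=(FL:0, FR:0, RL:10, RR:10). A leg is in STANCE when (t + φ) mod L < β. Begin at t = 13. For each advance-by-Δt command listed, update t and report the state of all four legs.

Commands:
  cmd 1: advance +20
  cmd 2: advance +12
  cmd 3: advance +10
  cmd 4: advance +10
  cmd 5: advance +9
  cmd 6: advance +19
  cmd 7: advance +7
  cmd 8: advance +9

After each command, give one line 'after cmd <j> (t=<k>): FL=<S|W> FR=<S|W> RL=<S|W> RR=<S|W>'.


start t=13: FL=W FR=W RL=S RR=S
cmd 1: advance +20 → t=33, phase=(13,13,3,3) → FL=W FR=W RL=S RR=S
cmd 2: advance +12 → t=45, phase=(5,5,15,15) → FL=S FR=S RL=W RR=W
cmd 3: advance +10 → t=55, phase=(15,15,5,5) → FL=W FR=W RL=S RR=S
cmd 4: advance +10 → t=65, phase=(5,5,15,15) → FL=S FR=S RL=W RR=W
cmd 5: advance +9 → t=74, phase=(14,14,4,4) → FL=W FR=W RL=S RR=S
cmd 6: advance +19 → t=93, phase=(13,13,3,3) → FL=W FR=W RL=S RR=S
cmd 7: advance +7 → t=100, phase=(0,0,10,10) → FL=S FR=S RL=S RR=S
cmd 8: advance +9 → t=109, phase=(9,9,19,19) → FL=S FR=S RL=W RR=W

after cmd 1 (t=33): FL=W FR=W RL=S RR=S
after cmd 2 (t=45): FL=S FR=S RL=W RR=W
after cmd 3 (t=55): FL=W FR=W RL=S RR=S
after cmd 4 (t=65): FL=S FR=S RL=W RR=W
after cmd 5 (t=74): FL=W FR=W RL=S RR=S
after cmd 6 (t=93): FL=W FR=W RL=S RR=S
after cmd 7 (t=100): FL=S FR=S RL=S RR=S
after cmd 8 (t=109): FL=S FR=S RL=W RR=W


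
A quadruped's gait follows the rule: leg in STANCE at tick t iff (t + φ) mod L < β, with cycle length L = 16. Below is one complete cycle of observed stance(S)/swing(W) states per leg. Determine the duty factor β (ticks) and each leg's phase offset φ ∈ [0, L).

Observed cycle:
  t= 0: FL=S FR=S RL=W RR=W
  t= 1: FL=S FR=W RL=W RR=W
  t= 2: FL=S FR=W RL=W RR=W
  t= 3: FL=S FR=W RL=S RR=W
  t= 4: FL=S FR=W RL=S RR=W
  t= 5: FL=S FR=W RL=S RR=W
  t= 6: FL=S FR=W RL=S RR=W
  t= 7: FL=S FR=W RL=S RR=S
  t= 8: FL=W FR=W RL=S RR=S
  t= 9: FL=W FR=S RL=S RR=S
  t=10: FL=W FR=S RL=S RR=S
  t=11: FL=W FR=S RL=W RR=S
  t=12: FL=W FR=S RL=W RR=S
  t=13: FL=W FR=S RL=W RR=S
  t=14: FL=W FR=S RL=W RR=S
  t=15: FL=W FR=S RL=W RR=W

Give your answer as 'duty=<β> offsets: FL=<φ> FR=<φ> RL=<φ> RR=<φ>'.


duty=8 offsets: FL=0 FR=7 RL=13 RR=9

duty β = stance ticks per leg = 8
FL: stance ticks = 8; W→S at t=0 → φ=0
FR: stance ticks = 8; W→S at t=9 → φ=7
RL: stance ticks = 8; W→S at t=3 → φ=13
RR: stance ticks = 8; W→S at t=7 → φ=9


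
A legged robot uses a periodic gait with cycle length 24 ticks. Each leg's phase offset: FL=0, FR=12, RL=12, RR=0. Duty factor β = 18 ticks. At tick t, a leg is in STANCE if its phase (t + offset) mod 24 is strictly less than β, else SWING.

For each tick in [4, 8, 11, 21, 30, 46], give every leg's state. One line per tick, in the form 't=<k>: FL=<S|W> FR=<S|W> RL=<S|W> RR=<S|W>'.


t=4: FL=S FR=S RL=S RR=S
t=8: FL=S FR=W RL=W RR=S
t=11: FL=S FR=W RL=W RR=S
t=21: FL=W FR=S RL=S RR=W
t=30: FL=S FR=W RL=W RR=S
t=46: FL=W FR=S RL=S RR=W

t=4: phase=(4,16,16,4) vs β=18 → FL=S FR=S RL=S RR=S
t=8: phase=(8,20,20,8) vs β=18 → FL=S FR=W RL=W RR=S
t=11: phase=(11,23,23,11) vs β=18 → FL=S FR=W RL=W RR=S
t=21: phase=(21,9,9,21) vs β=18 → FL=W FR=S RL=S RR=W
t=30: phase=(6,18,18,6) vs β=18 → FL=S FR=W RL=W RR=S
t=46: phase=(22,10,10,22) vs β=18 → FL=W FR=S RL=S RR=W


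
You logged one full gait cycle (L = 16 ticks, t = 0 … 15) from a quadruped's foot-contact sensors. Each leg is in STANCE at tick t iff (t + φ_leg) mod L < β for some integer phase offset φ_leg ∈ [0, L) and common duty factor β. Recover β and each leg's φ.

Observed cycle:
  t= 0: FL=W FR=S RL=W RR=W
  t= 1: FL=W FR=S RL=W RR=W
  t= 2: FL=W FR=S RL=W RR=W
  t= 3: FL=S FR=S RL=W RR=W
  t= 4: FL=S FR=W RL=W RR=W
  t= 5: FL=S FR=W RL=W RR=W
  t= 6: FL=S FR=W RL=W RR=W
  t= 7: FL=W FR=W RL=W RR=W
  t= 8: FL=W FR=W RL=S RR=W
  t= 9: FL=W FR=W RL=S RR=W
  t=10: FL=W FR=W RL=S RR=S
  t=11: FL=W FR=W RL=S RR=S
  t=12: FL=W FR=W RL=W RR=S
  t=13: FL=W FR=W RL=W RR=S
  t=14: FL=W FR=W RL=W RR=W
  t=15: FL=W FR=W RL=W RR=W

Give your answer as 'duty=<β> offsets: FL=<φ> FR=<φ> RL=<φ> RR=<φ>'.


duty β = stance ticks per leg = 4
FL: stance ticks = 4; W→S at t=3 → φ=13
FR: stance ticks = 4; W→S at t=0 → φ=0
RL: stance ticks = 4; W→S at t=8 → φ=8
RR: stance ticks = 4; W→S at t=10 → φ=6

duty=4 offsets: FL=13 FR=0 RL=8 RR=6


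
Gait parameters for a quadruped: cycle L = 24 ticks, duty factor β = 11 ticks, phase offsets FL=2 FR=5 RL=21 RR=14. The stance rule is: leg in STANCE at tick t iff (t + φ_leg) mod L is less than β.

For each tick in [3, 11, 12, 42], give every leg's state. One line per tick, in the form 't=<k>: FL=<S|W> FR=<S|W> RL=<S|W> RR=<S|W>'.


t=3: phase=(5,8,0,17) vs β=11 → FL=S FR=S RL=S RR=W
t=11: phase=(13,16,8,1) vs β=11 → FL=W FR=W RL=S RR=S
t=12: phase=(14,17,9,2) vs β=11 → FL=W FR=W RL=S RR=S
t=42: phase=(20,23,15,8) vs β=11 → FL=W FR=W RL=W RR=S

t=3: FL=S FR=S RL=S RR=W
t=11: FL=W FR=W RL=S RR=S
t=12: FL=W FR=W RL=S RR=S
t=42: FL=W FR=W RL=W RR=S


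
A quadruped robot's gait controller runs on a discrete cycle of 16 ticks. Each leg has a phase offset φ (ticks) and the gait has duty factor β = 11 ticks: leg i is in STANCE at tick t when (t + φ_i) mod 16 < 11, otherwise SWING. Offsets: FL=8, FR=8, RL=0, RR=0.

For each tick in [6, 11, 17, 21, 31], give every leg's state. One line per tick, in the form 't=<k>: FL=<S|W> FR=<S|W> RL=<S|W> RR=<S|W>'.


t=6: phase=(14,14,6,6) vs β=11 → FL=W FR=W RL=S RR=S
t=11: phase=(3,3,11,11) vs β=11 → FL=S FR=S RL=W RR=W
t=17: phase=(9,9,1,1) vs β=11 → FL=S FR=S RL=S RR=S
t=21: phase=(13,13,5,5) vs β=11 → FL=W FR=W RL=S RR=S
t=31: phase=(7,7,15,15) vs β=11 → FL=S FR=S RL=W RR=W

t=6: FL=W FR=W RL=S RR=S
t=11: FL=S FR=S RL=W RR=W
t=17: FL=S FR=S RL=S RR=S
t=21: FL=W FR=W RL=S RR=S
t=31: FL=S FR=S RL=W RR=W


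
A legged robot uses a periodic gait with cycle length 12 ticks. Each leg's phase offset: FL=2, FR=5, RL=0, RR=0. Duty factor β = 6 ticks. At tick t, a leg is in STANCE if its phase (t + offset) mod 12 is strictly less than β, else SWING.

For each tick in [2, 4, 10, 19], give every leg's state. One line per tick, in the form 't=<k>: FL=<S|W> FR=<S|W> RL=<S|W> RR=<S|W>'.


t=2: FL=S FR=W RL=S RR=S
t=4: FL=W FR=W RL=S RR=S
t=10: FL=S FR=S RL=W RR=W
t=19: FL=W FR=S RL=W RR=W

t=2: phase=(4,7,2,2) vs β=6 → FL=S FR=W RL=S RR=S
t=4: phase=(6,9,4,4) vs β=6 → FL=W FR=W RL=S RR=S
t=10: phase=(0,3,10,10) vs β=6 → FL=S FR=S RL=W RR=W
t=19: phase=(9,0,7,7) vs β=6 → FL=W FR=S RL=W RR=W


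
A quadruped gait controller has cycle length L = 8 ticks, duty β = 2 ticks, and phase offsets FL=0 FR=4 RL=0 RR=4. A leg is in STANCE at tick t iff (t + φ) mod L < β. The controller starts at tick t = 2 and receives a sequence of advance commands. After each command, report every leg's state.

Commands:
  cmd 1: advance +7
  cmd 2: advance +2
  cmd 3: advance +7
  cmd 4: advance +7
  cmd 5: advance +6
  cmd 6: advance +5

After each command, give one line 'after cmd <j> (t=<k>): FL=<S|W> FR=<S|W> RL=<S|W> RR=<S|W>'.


start t=2: FL=W FR=W RL=W RR=W
cmd 1: advance +7 → t=9, phase=(1,5,1,5) → FL=S FR=W RL=S RR=W
cmd 2: advance +2 → t=11, phase=(3,7,3,7) → FL=W FR=W RL=W RR=W
cmd 3: advance +7 → t=18, phase=(2,6,2,6) → FL=W FR=W RL=W RR=W
cmd 4: advance +7 → t=25, phase=(1,5,1,5) → FL=S FR=W RL=S RR=W
cmd 5: advance +6 → t=31, phase=(7,3,7,3) → FL=W FR=W RL=W RR=W
cmd 6: advance +5 → t=36, phase=(4,0,4,0) → FL=W FR=S RL=W RR=S

after cmd 1 (t=9): FL=S FR=W RL=S RR=W
after cmd 2 (t=11): FL=W FR=W RL=W RR=W
after cmd 3 (t=18): FL=W FR=W RL=W RR=W
after cmd 4 (t=25): FL=S FR=W RL=S RR=W
after cmd 5 (t=31): FL=W FR=W RL=W RR=W
after cmd 6 (t=36): FL=W FR=S RL=W RR=S


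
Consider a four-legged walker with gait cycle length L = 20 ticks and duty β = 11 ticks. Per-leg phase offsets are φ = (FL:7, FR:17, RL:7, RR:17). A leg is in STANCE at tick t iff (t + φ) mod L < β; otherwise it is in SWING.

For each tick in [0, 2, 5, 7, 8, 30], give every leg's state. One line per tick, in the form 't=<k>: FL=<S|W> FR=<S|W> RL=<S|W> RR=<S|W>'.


t=0: FL=S FR=W RL=S RR=W
t=2: FL=S FR=W RL=S RR=W
t=5: FL=W FR=S RL=W RR=S
t=7: FL=W FR=S RL=W RR=S
t=8: FL=W FR=S RL=W RR=S
t=30: FL=W FR=S RL=W RR=S

t=0: phase=(7,17,7,17) vs β=11 → FL=S FR=W RL=S RR=W
t=2: phase=(9,19,9,19) vs β=11 → FL=S FR=W RL=S RR=W
t=5: phase=(12,2,12,2) vs β=11 → FL=W FR=S RL=W RR=S
t=7: phase=(14,4,14,4) vs β=11 → FL=W FR=S RL=W RR=S
t=8: phase=(15,5,15,5) vs β=11 → FL=W FR=S RL=W RR=S
t=30: phase=(17,7,17,7) vs β=11 → FL=W FR=S RL=W RR=S


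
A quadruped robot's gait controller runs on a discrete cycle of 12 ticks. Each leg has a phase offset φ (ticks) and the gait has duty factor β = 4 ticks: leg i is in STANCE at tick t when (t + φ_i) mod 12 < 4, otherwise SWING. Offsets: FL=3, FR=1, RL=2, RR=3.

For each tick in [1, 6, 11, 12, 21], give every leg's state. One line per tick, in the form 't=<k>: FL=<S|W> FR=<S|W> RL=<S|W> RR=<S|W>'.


t=1: phase=(4,2,3,4) vs β=4 → FL=W FR=S RL=S RR=W
t=6: phase=(9,7,8,9) vs β=4 → FL=W FR=W RL=W RR=W
t=11: phase=(2,0,1,2) vs β=4 → FL=S FR=S RL=S RR=S
t=12: phase=(3,1,2,3) vs β=4 → FL=S FR=S RL=S RR=S
t=21: phase=(0,10,11,0) vs β=4 → FL=S FR=W RL=W RR=S

t=1: FL=W FR=S RL=S RR=W
t=6: FL=W FR=W RL=W RR=W
t=11: FL=S FR=S RL=S RR=S
t=12: FL=S FR=S RL=S RR=S
t=21: FL=S FR=W RL=W RR=S


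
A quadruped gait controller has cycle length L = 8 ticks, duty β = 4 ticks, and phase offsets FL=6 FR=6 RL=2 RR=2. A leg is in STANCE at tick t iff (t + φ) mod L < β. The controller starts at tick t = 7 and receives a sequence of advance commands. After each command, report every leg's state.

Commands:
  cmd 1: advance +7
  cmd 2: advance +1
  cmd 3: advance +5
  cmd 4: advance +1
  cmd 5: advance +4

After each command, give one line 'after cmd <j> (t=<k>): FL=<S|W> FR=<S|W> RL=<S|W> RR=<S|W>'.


after cmd 1 (t=14): FL=W FR=W RL=S RR=S
after cmd 2 (t=15): FL=W FR=W RL=S RR=S
after cmd 3 (t=20): FL=S FR=S RL=W RR=W
after cmd 4 (t=21): FL=S FR=S RL=W RR=W
after cmd 5 (t=25): FL=W FR=W RL=S RR=S

start t=7: FL=W FR=W RL=S RR=S
cmd 1: advance +7 → t=14, phase=(4,4,0,0) → FL=W FR=W RL=S RR=S
cmd 2: advance +1 → t=15, phase=(5,5,1,1) → FL=W FR=W RL=S RR=S
cmd 3: advance +5 → t=20, phase=(2,2,6,6) → FL=S FR=S RL=W RR=W
cmd 4: advance +1 → t=21, phase=(3,3,7,7) → FL=S FR=S RL=W RR=W
cmd 5: advance +4 → t=25, phase=(7,7,3,3) → FL=W FR=W RL=S RR=S


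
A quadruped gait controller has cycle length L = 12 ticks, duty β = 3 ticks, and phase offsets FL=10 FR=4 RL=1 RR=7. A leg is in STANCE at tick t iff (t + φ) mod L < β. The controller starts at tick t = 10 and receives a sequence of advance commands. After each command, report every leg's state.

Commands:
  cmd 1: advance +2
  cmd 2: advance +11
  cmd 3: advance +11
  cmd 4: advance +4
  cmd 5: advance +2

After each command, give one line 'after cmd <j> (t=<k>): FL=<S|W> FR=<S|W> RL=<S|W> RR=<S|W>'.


start t=10: FL=W FR=S RL=W RR=W
cmd 1: advance +2 → t=12, phase=(10,4,1,7) → FL=W FR=W RL=S RR=W
cmd 2: advance +11 → t=23, phase=(9,3,0,6) → FL=W FR=W RL=S RR=W
cmd 3: advance +11 → t=34, phase=(8,2,11,5) → FL=W FR=S RL=W RR=W
cmd 4: advance +4 → t=38, phase=(0,6,3,9) → FL=S FR=W RL=W RR=W
cmd 5: advance +2 → t=40, phase=(2,8,5,11) → FL=S FR=W RL=W RR=W

after cmd 1 (t=12): FL=W FR=W RL=S RR=W
after cmd 2 (t=23): FL=W FR=W RL=S RR=W
after cmd 3 (t=34): FL=W FR=S RL=W RR=W
after cmd 4 (t=38): FL=S FR=W RL=W RR=W
after cmd 5 (t=40): FL=S FR=W RL=W RR=W


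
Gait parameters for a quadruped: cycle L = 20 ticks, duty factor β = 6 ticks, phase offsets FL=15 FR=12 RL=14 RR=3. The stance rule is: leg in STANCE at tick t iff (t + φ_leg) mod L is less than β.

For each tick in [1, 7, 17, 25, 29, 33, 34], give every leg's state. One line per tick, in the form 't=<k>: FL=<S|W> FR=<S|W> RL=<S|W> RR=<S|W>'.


t=1: phase=(16,13,15,4) vs β=6 → FL=W FR=W RL=W RR=S
t=7: phase=(2,19,1,10) vs β=6 → FL=S FR=W RL=S RR=W
t=17: phase=(12,9,11,0) vs β=6 → FL=W FR=W RL=W RR=S
t=25: phase=(0,17,19,8) vs β=6 → FL=S FR=W RL=W RR=W
t=29: phase=(4,1,3,12) vs β=6 → FL=S FR=S RL=S RR=W
t=33: phase=(8,5,7,16) vs β=6 → FL=W FR=S RL=W RR=W
t=34: phase=(9,6,8,17) vs β=6 → FL=W FR=W RL=W RR=W

t=1: FL=W FR=W RL=W RR=S
t=7: FL=S FR=W RL=S RR=W
t=17: FL=W FR=W RL=W RR=S
t=25: FL=S FR=W RL=W RR=W
t=29: FL=S FR=S RL=S RR=W
t=33: FL=W FR=S RL=W RR=W
t=34: FL=W FR=W RL=W RR=W


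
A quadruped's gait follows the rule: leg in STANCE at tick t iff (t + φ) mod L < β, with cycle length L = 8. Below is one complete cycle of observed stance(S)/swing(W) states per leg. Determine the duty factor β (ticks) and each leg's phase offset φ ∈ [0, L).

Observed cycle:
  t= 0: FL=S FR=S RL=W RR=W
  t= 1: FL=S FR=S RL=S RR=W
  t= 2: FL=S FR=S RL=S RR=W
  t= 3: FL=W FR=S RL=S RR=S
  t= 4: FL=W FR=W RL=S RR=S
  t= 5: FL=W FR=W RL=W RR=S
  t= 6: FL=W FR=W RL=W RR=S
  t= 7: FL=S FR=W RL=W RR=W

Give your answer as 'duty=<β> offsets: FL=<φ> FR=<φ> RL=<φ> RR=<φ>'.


duty=4 offsets: FL=1 FR=0 RL=7 RR=5

duty β = stance ticks per leg = 4
FL: stance ticks = 4; W→S at t=7 → φ=1
FR: stance ticks = 4; W→S at t=0 → φ=0
RL: stance ticks = 4; W→S at t=1 → φ=7
RR: stance ticks = 4; W→S at t=3 → φ=5


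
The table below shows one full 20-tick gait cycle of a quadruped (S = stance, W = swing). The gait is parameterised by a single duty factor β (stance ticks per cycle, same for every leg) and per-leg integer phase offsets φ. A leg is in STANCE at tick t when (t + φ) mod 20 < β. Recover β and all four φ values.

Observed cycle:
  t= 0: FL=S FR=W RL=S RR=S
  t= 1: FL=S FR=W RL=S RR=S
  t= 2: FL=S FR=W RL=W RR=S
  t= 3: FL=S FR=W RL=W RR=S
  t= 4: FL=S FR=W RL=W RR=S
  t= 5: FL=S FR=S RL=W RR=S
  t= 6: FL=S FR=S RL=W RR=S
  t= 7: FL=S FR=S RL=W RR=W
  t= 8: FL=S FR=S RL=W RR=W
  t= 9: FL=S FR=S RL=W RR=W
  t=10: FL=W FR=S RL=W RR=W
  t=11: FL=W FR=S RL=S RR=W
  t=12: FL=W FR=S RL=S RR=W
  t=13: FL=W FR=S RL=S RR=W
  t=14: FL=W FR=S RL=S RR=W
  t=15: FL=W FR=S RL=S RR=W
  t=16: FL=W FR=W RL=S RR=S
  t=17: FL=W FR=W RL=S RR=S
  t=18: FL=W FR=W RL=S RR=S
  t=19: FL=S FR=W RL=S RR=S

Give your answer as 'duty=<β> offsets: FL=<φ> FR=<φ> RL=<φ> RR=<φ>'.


duty=11 offsets: FL=1 FR=15 RL=9 RR=4

duty β = stance ticks per leg = 11
FL: stance ticks = 11; W→S at t=19 → φ=1
FR: stance ticks = 11; W→S at t=5 → φ=15
RL: stance ticks = 11; W→S at t=11 → φ=9
RR: stance ticks = 11; W→S at t=16 → φ=4


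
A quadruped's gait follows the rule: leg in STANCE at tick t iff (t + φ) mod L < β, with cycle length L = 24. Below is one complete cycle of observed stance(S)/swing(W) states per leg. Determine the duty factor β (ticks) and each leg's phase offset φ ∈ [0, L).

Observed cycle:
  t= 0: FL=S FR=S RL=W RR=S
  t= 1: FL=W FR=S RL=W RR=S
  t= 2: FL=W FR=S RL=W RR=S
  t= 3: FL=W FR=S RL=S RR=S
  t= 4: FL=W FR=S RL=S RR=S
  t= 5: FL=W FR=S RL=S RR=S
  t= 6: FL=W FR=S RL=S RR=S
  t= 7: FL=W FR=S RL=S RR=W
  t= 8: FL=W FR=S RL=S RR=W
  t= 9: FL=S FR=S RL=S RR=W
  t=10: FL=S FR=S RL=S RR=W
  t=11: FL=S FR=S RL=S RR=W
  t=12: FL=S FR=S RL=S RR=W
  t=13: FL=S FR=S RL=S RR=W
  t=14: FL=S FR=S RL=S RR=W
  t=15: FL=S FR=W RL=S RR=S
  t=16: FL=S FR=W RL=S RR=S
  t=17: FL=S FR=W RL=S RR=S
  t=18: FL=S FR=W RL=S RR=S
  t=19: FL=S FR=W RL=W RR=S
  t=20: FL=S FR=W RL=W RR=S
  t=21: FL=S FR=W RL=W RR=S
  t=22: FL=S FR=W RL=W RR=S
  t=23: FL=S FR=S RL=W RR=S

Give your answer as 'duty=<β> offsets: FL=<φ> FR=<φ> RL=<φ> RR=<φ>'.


duty=16 offsets: FL=15 FR=1 RL=21 RR=9

duty β = stance ticks per leg = 16
FL: stance ticks = 16; W→S at t=9 → φ=15
FR: stance ticks = 16; W→S at t=23 → φ=1
RL: stance ticks = 16; W→S at t=3 → φ=21
RR: stance ticks = 16; W→S at t=15 → φ=9


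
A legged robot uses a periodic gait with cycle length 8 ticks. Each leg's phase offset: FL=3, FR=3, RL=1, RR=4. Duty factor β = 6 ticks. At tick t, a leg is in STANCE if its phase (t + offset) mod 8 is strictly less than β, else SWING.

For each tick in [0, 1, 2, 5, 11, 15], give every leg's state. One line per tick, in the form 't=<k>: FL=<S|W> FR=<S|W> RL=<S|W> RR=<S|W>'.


t=0: FL=S FR=S RL=S RR=S
t=1: FL=S FR=S RL=S RR=S
t=2: FL=S FR=S RL=S RR=W
t=5: FL=S FR=S RL=W RR=S
t=11: FL=W FR=W RL=S RR=W
t=15: FL=S FR=S RL=S RR=S

t=0: phase=(3,3,1,4) vs β=6 → FL=S FR=S RL=S RR=S
t=1: phase=(4,4,2,5) vs β=6 → FL=S FR=S RL=S RR=S
t=2: phase=(5,5,3,6) vs β=6 → FL=S FR=S RL=S RR=W
t=5: phase=(0,0,6,1) vs β=6 → FL=S FR=S RL=W RR=S
t=11: phase=(6,6,4,7) vs β=6 → FL=W FR=W RL=S RR=W
t=15: phase=(2,2,0,3) vs β=6 → FL=S FR=S RL=S RR=S


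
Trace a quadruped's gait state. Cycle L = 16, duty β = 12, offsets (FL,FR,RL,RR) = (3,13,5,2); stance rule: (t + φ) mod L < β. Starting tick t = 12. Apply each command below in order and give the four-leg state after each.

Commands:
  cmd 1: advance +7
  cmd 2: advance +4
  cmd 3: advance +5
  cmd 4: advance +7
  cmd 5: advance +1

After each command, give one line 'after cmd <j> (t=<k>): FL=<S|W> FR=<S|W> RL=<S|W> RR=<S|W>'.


start t=12: FL=W FR=S RL=S RR=W
cmd 1: advance +7 → t=19, phase=(6,0,8,5) → FL=S FR=S RL=S RR=S
cmd 2: advance +4 → t=23, phase=(10,4,12,9) → FL=S FR=S RL=W RR=S
cmd 3: advance +5 → t=28, phase=(15,9,1,14) → FL=W FR=S RL=S RR=W
cmd 4: advance +7 → t=35, phase=(6,0,8,5) → FL=S FR=S RL=S RR=S
cmd 5: advance +1 → t=36, phase=(7,1,9,6) → FL=S FR=S RL=S RR=S

after cmd 1 (t=19): FL=S FR=S RL=S RR=S
after cmd 2 (t=23): FL=S FR=S RL=W RR=S
after cmd 3 (t=28): FL=W FR=S RL=S RR=W
after cmd 4 (t=35): FL=S FR=S RL=S RR=S
after cmd 5 (t=36): FL=S FR=S RL=S RR=S
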